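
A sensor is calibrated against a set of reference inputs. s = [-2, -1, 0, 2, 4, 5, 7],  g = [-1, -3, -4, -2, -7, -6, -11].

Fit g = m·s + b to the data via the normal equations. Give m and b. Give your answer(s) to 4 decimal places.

m = -0.9145, b = -2.8974

Forming AᵀA = [[99, 15]; [15, 7]] and Aᵀg = [-134, -34]ᵀ gives AᵀA·[m, b]ᵀ = Aᵀg.
det = 99·7 − 15² = 468.
m = ((-134)·7 − 15·(-34))/468 = -107/117; b = (99·(-34) − 15·(-134))/468 = -113/39.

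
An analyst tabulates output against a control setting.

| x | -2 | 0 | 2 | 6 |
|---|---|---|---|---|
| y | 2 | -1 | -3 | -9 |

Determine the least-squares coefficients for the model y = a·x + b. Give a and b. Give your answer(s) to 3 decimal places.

a = -1.357, b = -0.714

MᵀM·[a, b]ᵀ = Mᵀy reads: 44·a + 6·b = -64;  6·a + 4·b = -11.
(Σx·x = 44, Σx = 6, Σ1 = 4, Σx·y = -64, Σy = -11.)
Determinant 44·4 − 6² = 140.
a = ((-64)·4 − 6·(-11))/140 = -19/14; b = (44·(-11) − 6·(-64))/140 = -5/7.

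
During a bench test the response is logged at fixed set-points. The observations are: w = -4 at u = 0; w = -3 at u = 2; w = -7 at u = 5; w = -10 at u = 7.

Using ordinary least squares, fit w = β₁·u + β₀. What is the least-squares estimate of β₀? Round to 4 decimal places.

With design matrix M, MᵀM = [[78, 14]; [14, 4]] and Mᵀw = [-111, -24]ᵀ.
det = 78·4 − 14² = 116.
β₁ = ((-111)·4 − 14·(-24))/116 = -27/29; β₀ = (78·(-24) − 14·(-111))/116 = -159/58.

β₀ = -2.7414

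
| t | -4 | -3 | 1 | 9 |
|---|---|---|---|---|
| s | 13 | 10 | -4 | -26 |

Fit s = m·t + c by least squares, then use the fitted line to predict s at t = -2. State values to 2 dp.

ŝ = 6.51

The normal system MᵀM·[m, c]ᵀ = Mᵀs is [[107, 3]; [3, 4]]·[m, c]ᵀ = [-320, -7]ᵀ.
Δ = 107·4 − 3² = 419.
m = ((-320)·4 − 3·(-7))/419 = -1259/419; c = (107·(-7) − 3·(-320))/419 = 211/419.
At t = -2: ŝ = (-1259/419)·(-2) + (211/419)·(1) = 2729/419.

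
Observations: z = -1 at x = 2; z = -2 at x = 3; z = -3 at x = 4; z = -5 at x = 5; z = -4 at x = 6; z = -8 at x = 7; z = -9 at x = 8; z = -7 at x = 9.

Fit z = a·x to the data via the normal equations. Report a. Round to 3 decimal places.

MᵀM·[a]ᵀ = Mᵀz reads: 284·a = -260.
(Σx·x = 284, Σx·z = -260.)
Hence a = -260 / 284 ≈ -0.915493.

a = -0.915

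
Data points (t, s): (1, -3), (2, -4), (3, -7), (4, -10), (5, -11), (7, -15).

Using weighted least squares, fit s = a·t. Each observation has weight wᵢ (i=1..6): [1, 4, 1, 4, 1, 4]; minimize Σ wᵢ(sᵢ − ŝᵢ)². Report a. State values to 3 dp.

a = -2.222

With design matrix X, XᵀWX = [[311]] and XᵀWs = [-691]ᵀ.
a = (-691)/311 = -2.22186.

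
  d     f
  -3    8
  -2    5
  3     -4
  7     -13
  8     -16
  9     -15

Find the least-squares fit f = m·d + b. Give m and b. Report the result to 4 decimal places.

m = -2.0074, b = 1.5271

From the data, Σd·d = 216, Σd = 22, Σ1 = 6.
And Σd·f = -400, Σf = -35.
So XᵀX·[m, b]ᵀ = Xᵀf: [[216, 22]; [22, 6]]·[m, b]ᵀ = [-400, -35]ᵀ.
Δ = 216·6 − 22² = 812.
m = ((-400)·6 − 22·(-35))/812 = -815/406; b = (216·(-35) − 22·(-400))/812 = 310/203.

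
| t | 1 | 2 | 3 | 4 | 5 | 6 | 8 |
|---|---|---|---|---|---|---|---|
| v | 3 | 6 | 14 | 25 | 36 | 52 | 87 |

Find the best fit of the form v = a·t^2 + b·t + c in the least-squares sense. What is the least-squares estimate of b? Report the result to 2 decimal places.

The normal system AᵀA·[a, b, c]ᵀ = Aᵀv is [[6371, 953, 155]; [953, 155, 29]; [155, 29, 7]]·[a, b, c]ᵀ = [8893, 1345, 223]ᵀ.
Inverting the 3×3 Gram matrix, [a, b, c]ᵀ = [2027/1694, 1195/847, -117/242]ᵀ.

b = 1.41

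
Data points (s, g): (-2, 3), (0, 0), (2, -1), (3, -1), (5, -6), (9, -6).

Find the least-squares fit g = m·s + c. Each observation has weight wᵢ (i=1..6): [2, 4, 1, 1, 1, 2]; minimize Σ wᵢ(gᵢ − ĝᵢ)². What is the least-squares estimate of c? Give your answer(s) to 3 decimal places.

c = 0.472

Setting ∂/∂m … = 0 gives: 208·m + 24·c = -155;  24·m + 11·c = -14.
(Σwᵢ·s·s = 208, Σwᵢ·s = 24, Σwᵢ·1 = 11, Σwᵢ·s·g = -155, Σwᵢ·g = -14.)
det = 208·11 − 24² = 1712.
m = ((-155)·11 − 24·(-14))/1712 = -1369/1712; c = (208·(-14) − 24·(-155))/1712 = 101/214.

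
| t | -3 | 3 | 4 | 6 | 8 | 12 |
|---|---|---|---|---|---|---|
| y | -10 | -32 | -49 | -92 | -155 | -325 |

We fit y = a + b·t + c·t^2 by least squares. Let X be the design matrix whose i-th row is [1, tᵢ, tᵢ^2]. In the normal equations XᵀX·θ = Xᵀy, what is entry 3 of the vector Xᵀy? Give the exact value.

-61194

Entry 3 ↔ basis t^2, so (Xᵀy)_{3} = Σᵢ (t^2)·yᵢ = (9)·(-10) + (9)·(-32) + (16)·(-49) + (36)·(-92) + (64)·(-155) + (144)·(-325) = -61194.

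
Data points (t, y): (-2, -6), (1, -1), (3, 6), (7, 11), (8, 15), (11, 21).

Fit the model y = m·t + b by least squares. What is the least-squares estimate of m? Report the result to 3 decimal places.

m = 2.065

From the data, Σt·t = 248, Σt = 28, Σ1 = 6.
Right-hand side: Σt·y = 457, Σy = 46.
Normal equations: [[248, 28]; [28, 6]]·[m, b]ᵀ = [457, 46]ᵀ.
Determinant 248·6 − 28² = 704.
m = (457·6 − 28·46)/704 = 727/352; b = (248·46 − 28·457)/704 = -347/176.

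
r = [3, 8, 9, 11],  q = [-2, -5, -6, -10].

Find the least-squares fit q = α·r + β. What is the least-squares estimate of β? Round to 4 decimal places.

Entries of MᵀM: Σr·r = 275, Σr = 31, Σ1 = 4.
Right-hand side: Σr·q = -210, Σq = -23.
So MᵀM·[α, β]ᵀ = Mᵀq: [[275, 31]; [31, 4]]·[α, β]ᵀ = [-210, -23]ᵀ.
Eliminating β: 4·(row 1) − 31·(row 2) gives 139·α = 4·(-210) − 31·(-23) = -127, so α = -127/139.
Then β = ((-23) − 31·(-127/139))/4 = 185/139.

β = 1.3309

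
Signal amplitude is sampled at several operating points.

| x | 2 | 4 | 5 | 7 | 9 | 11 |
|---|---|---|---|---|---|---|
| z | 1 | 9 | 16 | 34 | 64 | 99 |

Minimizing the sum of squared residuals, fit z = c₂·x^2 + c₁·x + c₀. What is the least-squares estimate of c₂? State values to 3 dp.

AᵀA·[c₂, c₁, c₀]ᵀ = Aᵀz reads: 24500·c₂ + 2600·c₁ + 296·c₀ = 19377;  2600·c₂ + 296·c₁ + 38·c₀ = 2021;  296·c₂ + 38·c₁ + 6·c₀ = 223.
(Σx^2·x^2 = 24500, Σx^2·x = 2600, Σx^2 = 296, Σx·x = 296, Σx = 38, Σ1 = 6, Σx^2·z = 19377, Σx·z = 2021, Σz = 223.)
Solving the 3×3 system (Gaussian elimination) gives c₂ = 32951/32316, c₁ = -19115/8079, c₀ = 9957/5386.

c₂ = 1.020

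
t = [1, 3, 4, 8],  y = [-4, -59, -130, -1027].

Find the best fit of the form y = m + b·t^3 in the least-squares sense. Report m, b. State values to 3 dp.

m = -3.009, b = -2.000

Normal-equation sums: Σ1 = 4, Σt^3 = 604, Σt^3·t^3 = 266970.
And Σy = -1220, Σt^3·y = -535741.
Determinant 4·266970 − 604² = 703064.
m = ((-1220)·266970 − 604·(-535741))/703064 = -528959/175766; b = (4·(-535741) − 604·(-1220))/703064 = -351521/175766.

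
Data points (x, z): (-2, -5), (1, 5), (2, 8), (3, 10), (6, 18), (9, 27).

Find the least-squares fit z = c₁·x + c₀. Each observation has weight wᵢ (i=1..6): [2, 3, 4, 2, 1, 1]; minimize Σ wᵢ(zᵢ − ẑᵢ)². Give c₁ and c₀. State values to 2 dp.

Normal-equation sums: Σwᵢ·x·x = 162, Σwᵢ·x = 28, Σwᵢ·1 = 13.
Right-hand side: Σwᵢ·x·z = 510, Σwᵢ·z = 102.
MᵀWM·[c₁, c₀]ᵀ = MᵀWz becomes [[162, 28]; [28, 13]]·[c₁, c₀]ᵀ = [510, 102]ᵀ.
det = 162·13 − 28² = 1322.
c₁ = (510·13 − 28·102)/1322 = 1887/661; c₀ = (162·102 − 28·510)/1322 = 1122/661.

c₁ = 2.85, c₀ = 1.70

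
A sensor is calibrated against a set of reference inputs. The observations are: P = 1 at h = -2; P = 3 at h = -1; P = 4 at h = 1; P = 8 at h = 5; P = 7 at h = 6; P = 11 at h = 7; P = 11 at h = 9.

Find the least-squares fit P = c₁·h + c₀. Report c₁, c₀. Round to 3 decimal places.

The normal system MᵀM·[c₁, c₀]ᵀ = MᵀP is [[197, 25]; [25, 7]]·[c₁, c₀]ᵀ = [257, 45]ᵀ.
Eliminating c₀: 7·(row 1) − 25·(row 2) gives 754·c₁ = 7·257 − 25·45 = 674, so c₁ = 337/377.
Then c₀ = (45 − 25·(337/377))/7 = 1220/377.

c₁ = 0.894, c₀ = 3.236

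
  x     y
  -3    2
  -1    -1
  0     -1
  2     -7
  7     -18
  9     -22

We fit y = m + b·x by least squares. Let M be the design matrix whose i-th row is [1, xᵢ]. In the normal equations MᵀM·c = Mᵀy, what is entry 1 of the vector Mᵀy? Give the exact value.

-47

Entry 1 ↔ basis 1, so (Mᵀy)_{1} = Σᵢ yᵢ = (1)·(2) + (1)·(-1) + (1)·(-1) + (1)·(-7) + (1)·(-18) + (1)·(-22) = -47.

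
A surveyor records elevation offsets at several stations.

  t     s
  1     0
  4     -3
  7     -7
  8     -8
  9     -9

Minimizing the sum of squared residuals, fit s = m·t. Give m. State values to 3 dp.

Normal-equation sums: Σt·t = 211.
Right-hand side: Σt·s = -206.
m = (-206)/211 = -0.976303.

m = -0.976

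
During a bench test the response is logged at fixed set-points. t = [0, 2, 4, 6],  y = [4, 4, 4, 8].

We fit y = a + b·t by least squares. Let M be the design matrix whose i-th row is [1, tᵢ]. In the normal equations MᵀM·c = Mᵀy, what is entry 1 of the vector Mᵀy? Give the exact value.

20

Entry 1 ↔ basis 1, so (Mᵀy)_{1} = Σᵢ yᵢ = (1)·(4) + (1)·(4) + (1)·(4) + (1)·(8) = 20.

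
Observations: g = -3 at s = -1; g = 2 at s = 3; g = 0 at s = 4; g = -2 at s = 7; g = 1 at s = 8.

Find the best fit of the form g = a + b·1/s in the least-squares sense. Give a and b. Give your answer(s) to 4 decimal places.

Setting ∂/∂a … = 0 gives: 5·a + (-25/168)·b = -2;  (-25/168)·a + (34141/28224)·b = 589/168.
Δ = 5·(34141/28224) − (-25/168)² = 5315/882.
a = ((-2)·(34141/28224) − (-25/168)·(589/168))/(5315/882) = -53557/170080; b = (5·(589/168) − (-25/168)·(-2))/(5315/882) = 12159/4252.

a = -0.3149, b = 2.8596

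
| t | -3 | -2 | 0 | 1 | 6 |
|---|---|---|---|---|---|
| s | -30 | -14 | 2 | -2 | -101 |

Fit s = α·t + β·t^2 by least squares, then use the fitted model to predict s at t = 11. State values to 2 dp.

The normal equations are: 50·α + 182·β = -490;  182·α + 1394·β = -3964.
(Σt·t = 50, Σt·t^2 = 182, Σt^2·t^2 = 1394, Σt·s = -490, Σt^2·s = -3964.)
Eliminating β: 1394·(row 1) − 182·(row 2) gives 36576·α = 1394·(-490) − 182·(-3964) = 38388, so α = 3199/3048.
Then β = ((-3964) − 182·(3199/3048))/1394 = -9085/3048.
At t = 11: ŝ = (3199/3048)·(11) + (-9085/3048)·(121) = -133012/381.

ŝ = -349.11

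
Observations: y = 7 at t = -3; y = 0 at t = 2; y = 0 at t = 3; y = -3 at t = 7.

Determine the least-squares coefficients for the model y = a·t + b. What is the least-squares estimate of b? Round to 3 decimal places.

b = 3.261

The normal equations are: 71·a + 9·b = -42;  9·a + 4·b = 4.
det = 71·4 − 9² = 203.
a = ((-42)·4 − 9·4)/203 = -204/203; b = (71·4 − 9·(-42))/203 = 662/203.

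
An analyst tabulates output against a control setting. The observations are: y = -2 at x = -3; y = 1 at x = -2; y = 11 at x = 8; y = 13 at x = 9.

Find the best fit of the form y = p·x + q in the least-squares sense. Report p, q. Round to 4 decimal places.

Forming MᵀM = [[158, 12]; [12, 4]] and Mᵀy = [209, 23]ᵀ gives MᵀM·[p, q]ᵀ = Mᵀy.
Eliminating q: 4·(row 1) − 12·(row 2) gives 488·p = 4·209 − 12·23 = 560, so p = 70/61.
Then q = (23 − 12·(70/61))/4 = 563/244.

p = 1.1475, q = 2.3074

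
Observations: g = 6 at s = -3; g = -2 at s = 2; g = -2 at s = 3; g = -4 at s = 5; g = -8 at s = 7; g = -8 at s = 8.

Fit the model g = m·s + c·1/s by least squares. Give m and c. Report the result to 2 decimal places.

m = -1.01, c = -0.96

The normal equations are: 160·m + 6·c = -168;  6·m + (386849/705600)·c = -694/105.
(Σs·s = 160, Σs·1/s = 6, Σ1/s·1/s = 386849/705600, Σs·g = -168, Σ1/s·g = -694/105.)
det = 160·(386849/705600) − 6² = 228089/4410.
m = ((-168)·(386849/705600) − 6·(-694/105))/(228089/4410) = -4626069/4561780; c = (160·(-694/105) − 6·(-168))/(228089/4410) = -218400/228089.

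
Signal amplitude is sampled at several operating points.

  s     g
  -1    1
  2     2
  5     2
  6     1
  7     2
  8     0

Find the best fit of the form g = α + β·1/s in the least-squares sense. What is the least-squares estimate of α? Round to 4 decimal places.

Setting ∂/∂α … = 0 gives: 6·α + (113/840)·β = 8;  (113/840)·α + (955249/705600)·β = 179/210.
Eliminating β: (955249/705600)·(row 1) − (113/840)·(row 2) gives (228749/28224)·α = (955249/705600)·8 − (113/840)·(179/210) = 1890271/176400, so α = 7561084/5718725.
Then β = ((179/210) − (113/840)·(7561084/5718725))/(955249/705600) = 569856/1143745.

α = 1.3222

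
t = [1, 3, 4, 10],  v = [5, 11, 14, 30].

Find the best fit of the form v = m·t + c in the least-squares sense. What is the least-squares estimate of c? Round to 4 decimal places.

Normal-equation sums: Σt·t = 126, Σt = 18, Σ1 = 4.
For Xᵀv: Σt·v = 394, Σv = 60.
XᵀX·[m, c]ᵀ = Xᵀv becomes [[126, 18]; [18, 4]]·[m, c]ᵀ = [394, 60]ᵀ.
Δ = 126·4 − 18² = 180.
m = (394·4 − 18·60)/180 = 124/45; c = (126·60 − 18·394)/180 = 13/5.

c = 2.6000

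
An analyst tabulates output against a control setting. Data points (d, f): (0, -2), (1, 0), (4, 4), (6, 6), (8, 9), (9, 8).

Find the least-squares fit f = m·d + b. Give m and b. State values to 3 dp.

m = 1.178, b = -1.332

Sums needed: Σd·d = 198, Σd = 28, Σ1 = 6.
Right-hand side: Σd·f = 196, Σf = 25.
So XᵀX·[m, b]ᵀ = Xᵀf: [[198, 28]; [28, 6]]·[m, b]ᵀ = [196, 25]ᵀ.
Eliminating b: 6·(row 1) − 28·(row 2) gives 404·m = 6·196 − 28·25 = 476, so m = 119/101.
Then b = (25 − 28·(119/101))/6 = -269/202.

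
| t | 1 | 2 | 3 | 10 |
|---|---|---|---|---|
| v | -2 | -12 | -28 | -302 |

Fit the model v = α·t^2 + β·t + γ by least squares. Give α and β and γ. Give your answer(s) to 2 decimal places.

α = -2.91, β = -1.37, γ = 2.31

From the data, Σt^2·t^2 = 10098, Σt^2·t = 1036, Σt^2 = 114, Σt·t = 114, Σt = 16, Σ1 = 4.
Moment sums: Σt^2·v = -30502, Σt·v = -3130, Σv = -344.
MᵀM·[α, β, γ]ᵀ = Mᵀv becomes [[10098, 1036, 114]; [1036, 114, 16]; [114, 16, 4]]·[α, β, γ]ᵀ = [-30502, -3130, -344]ᵀ.
Inverting the 3×3 Gram matrix, [α, β, γ]ᵀ = [-1758/605, -4153/3025, 6977/3025]ᵀ.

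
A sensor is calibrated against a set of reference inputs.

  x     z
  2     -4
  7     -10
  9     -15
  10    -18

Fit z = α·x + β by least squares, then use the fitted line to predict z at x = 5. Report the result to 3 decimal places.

With design matrix M, MᵀM = [[234, 28]; [28, 4]] and Mᵀz = [-393, -47]ᵀ.
Determinant 234·4 − 28² = 152.
α = ((-393)·4 − 28·(-47))/152 = -32/19; β = (234·(-47) − 28·(-393))/152 = 3/76.
At x = 5: ẑ = (-32/19)·(5) + (3/76)·(1) = -637/76.

ẑ = -8.382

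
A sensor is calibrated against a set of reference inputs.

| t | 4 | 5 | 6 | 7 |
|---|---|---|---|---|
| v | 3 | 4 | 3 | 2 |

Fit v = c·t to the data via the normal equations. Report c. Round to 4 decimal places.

c = 0.5079

MᵀM·[c]ᵀ = Mᵀv reads: 126·c = 64.
c = 64/126 = 0.507937.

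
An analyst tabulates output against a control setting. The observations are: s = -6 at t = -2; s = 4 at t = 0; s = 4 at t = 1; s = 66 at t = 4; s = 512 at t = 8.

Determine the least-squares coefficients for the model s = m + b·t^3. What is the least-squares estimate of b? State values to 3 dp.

b = 0.994

From the data, Σ1 = 5, Σt^3 = 569, Σt^3·t^3 = 266305.
Moment sums: Σs = 580, Σt^3·s = 266420.
AᵀA·[m, b]ᵀ = Aᵀs becomes [[5, 569]; [569, 266305]]·[m, b]ᵀ = [580, 266420]ᵀ.
det = 5·266305 − 569² = 1007764.
m = (580·266305 − 569·266420)/1007764 = 715980/251941; b = (5·266420 − 569·580)/1007764 = 250520/251941.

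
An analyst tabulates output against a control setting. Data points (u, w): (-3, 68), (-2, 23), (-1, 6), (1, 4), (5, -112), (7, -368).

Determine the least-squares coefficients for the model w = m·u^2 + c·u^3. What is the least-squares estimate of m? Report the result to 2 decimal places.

Compute the Gram sums: Σu^2·u^2 = 3125, Σu^2·u^3 = 19657, Σu^3·u^3 = 134069.
And Σu^2·w = -20118, Σu^3·w = -142246.
MᵀM·[m, c]ᵀ = Mᵀw becomes [[3125, 19657]; [19657, 134069]]·[m, c]ᵀ = [-20118, -142246]ᵀ.
Determinant 3125·134069 − 19657² = 32567976.
m = ((-20118)·134069 − 19657·(-142246))/32567976 = 12366185/4070997; c = (3125·(-142246) − 19657·(-20118))/32567976 = -6132403/4070997.

m = 3.04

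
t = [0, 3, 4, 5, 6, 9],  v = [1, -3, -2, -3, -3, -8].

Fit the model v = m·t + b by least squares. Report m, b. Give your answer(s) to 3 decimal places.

m = -0.901, b = 1.055

The normal system MᵀM·[m, b]ᵀ = Mᵀv is [[167, 27]; [27, 6]]·[m, b]ᵀ = [-122, -18]ᵀ.
Determinant 167·6 − 27² = 273.
m = ((-122)·6 − 27·(-18))/273 = -82/91; b = (167·(-18) − 27·(-122))/273 = 96/91.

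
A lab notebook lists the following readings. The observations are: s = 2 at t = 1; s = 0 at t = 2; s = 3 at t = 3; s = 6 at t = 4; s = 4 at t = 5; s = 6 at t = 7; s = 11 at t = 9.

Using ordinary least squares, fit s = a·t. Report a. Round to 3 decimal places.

a = 1.059

Sums needed: Σt·t = 185.
Moment sums: Σt·s = 196.
AᵀA·[a]ᵀ = Aᵀs becomes [[185]]·[a]ᵀ = [196]ᵀ.
Hence a = 196 / 185 ≈ 1.05946.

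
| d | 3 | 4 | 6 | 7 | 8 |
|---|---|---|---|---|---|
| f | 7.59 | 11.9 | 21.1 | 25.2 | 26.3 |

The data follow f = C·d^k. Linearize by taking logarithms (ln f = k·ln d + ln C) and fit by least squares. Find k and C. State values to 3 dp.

k = 1.315, C = 1.872

Taking logs, ln f = k·ln d + ln C, so regress ln f on ln d.
Over the data: Σln d = 8.3020, Σ(ln d)² = 14.4498, Σln f = 14.0491, Σln d·ln f = 24.2015.
Normal system: [[14.4498, 8.3020]; [8.3020, 5]]·[k, ln C]ᵀ = [24.2015, 14.0491]ᵀ.
Slope k = (n·Σln d·ln f − Σln d·Σln f)/(n·Σ(ln d)² − (Σln d)²) = (5·24.2015 − 8.3020·14.0491)/3.3255 = 1.31468; ln C = (Σln f − k·Σln d)/n = 0.62692, so C = exp(0.62692) = 1.87183.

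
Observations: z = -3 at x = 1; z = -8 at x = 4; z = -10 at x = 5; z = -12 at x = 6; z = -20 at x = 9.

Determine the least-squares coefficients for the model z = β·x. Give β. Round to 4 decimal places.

β = -2.1195

Entries of AᵀA: Σx·x = 159.
Right-hand side: Σx·z = -337.
AᵀA·[β]ᵀ = Aᵀz becomes [[159]]·[β]ᵀ = [-337]ᵀ.
β = (-337)/159 = -2.1195.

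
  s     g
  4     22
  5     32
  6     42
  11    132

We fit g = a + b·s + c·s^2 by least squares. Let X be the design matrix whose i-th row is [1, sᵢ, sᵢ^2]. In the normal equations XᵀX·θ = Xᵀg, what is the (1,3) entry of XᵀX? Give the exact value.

198

Row 1 ↔ basis 1, column 3 ↔ basis s^2, so (XᵀX)_{1,3} = Σᵢ s^2 = (1)·(16) + (1)·(25) + (1)·(36) + (1)·(121) = 198.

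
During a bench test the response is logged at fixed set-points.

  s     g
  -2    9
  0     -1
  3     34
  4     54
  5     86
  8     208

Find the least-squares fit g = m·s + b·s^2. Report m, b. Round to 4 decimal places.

m = 1.8199, b = 3.0267

Entries of AᵀA: Σs·s = 118, Σs·s^2 = 720, Σs^2·s^2 = 5074.
For Aᵀg: Σs·g = 2394, Σs^2·g = 16668.
Δ = 118·5074 − 720² = 80332.
m = (2394·5074 − 720·16668)/80332 = 36549/20083; b = (118·16668 − 720·2394)/80332 = 60786/20083.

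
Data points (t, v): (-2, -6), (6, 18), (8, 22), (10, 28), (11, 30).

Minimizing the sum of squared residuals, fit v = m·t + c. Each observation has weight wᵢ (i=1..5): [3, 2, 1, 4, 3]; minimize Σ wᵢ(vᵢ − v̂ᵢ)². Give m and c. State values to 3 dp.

m = 2.794, c = -0.080

Entries of XᵀWX: Σwᵢ·t·t = 911, Σwᵢ·t = 87, Σwᵢ·1 = 13.
Moment sums: Σwᵢ·t·v = 2538, Σwᵢ·v = 242.
So XᵀWX·[m, c]ᵀ = XᵀWv: [[911, 87]; [87, 13]]·[m, c]ᵀ = [2538, 242]ᵀ.
Eliminating c: 13·(row 1) − 87·(row 2) gives 4274·m = 13·2538 − 87·242 = 11940, so m = 5970/2137.
Then c = (242 − 87·(5970/2137))/13 = -172/2137.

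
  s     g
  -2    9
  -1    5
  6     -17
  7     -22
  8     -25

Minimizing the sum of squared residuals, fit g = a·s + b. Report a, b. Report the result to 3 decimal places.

The normal system MᵀM·[a, b]ᵀ = Mᵀg is [[154, 18]; [18, 5]]·[a, b]ᵀ = [-479, -50]ᵀ.
det = 154·5 − 18² = 446.
a = ((-479)·5 − 18·(-50))/446 = -1495/446; b = (154·(-50) − 18·(-479))/446 = 461/223.

a = -3.352, b = 2.067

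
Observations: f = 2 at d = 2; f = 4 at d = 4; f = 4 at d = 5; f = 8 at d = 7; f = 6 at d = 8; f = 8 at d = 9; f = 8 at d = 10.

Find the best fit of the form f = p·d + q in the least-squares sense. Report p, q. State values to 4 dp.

p = 0.7816, q = 0.6897

With design matrix X, XᵀX = [[339, 45]; [45, 7]] and Xᵀf = [296, 40]ᵀ.
Eliminating q: 7·(row 1) − 45·(row 2) gives 348·p = 7·296 − 45·40 = 272, so p = 68/87.
Then q = (40 − 45·(68/87))/7 = 20/29.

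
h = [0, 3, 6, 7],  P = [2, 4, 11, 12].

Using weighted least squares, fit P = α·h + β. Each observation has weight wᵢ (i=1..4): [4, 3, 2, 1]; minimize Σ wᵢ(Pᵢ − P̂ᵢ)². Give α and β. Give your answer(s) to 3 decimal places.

Forming AᵀWA = [[148, 28]; [28, 10]] and AᵀWP = [252, 54]ᵀ gives AᵀWA·[α, β]ᵀ = AᵀWP.
Eliminating β: 10·(row 1) − 28·(row 2) gives 696·α = 10·252 − 28·54 = 1008, so α = 42/29.
Then β = (54 − 28·(42/29))/10 = 39/29.

α = 1.448, β = 1.345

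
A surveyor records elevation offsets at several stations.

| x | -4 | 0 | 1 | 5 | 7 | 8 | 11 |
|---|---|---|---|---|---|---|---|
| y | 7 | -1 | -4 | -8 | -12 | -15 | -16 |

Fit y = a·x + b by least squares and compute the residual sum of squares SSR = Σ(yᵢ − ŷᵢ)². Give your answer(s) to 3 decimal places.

SSR = 12.390

The normal system MᵀM·[a, b]ᵀ = Mᵀy is [[276, 28]; [28, 7]]·[a, b]ᵀ = [-452, -49]ᵀ.
Determinant 276·7 − 28² = 1148.
a = ((-452)·7 − 28·(-49))/1148 = -64/41; b = (276·(-49) − 28·(-452))/1148 = -31/41.
Residuals: 62/41, -10/41, -69/41, 23/41, -13/41, -72/41, 79/41; SSR = 508/41.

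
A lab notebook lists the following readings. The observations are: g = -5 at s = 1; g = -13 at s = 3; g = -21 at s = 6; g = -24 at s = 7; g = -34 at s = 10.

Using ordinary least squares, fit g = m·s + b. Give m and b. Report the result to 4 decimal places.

Normal-equation sums: Σs·s = 195, Σs = 27, Σ1 = 5.
And Σs·g = -678, Σg = -97.
XᵀX·[m, b]ᵀ = Xᵀg becomes [[195, 27]; [27, 5]]·[m, b]ᵀ = [-678, -97]ᵀ.
Eliminating b: 5·(row 1) − 27·(row 2) gives 246·m = 5·(-678) − 27·(-97) = -771, so m = -257/82.
Then b = ((-97) − 27·(-257/82))/5 = -203/82.

m = -3.1341, b = -2.4756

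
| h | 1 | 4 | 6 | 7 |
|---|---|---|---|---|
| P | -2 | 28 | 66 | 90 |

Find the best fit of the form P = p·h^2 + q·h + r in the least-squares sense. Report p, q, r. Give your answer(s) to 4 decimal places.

p = 1.7727, q = 1.1667, r = -4.9545

With design matrix M, MᵀM = [[3954, 624, 102]; [624, 102, 18]; [102, 18, 4]] and MᵀP = [7232, 1136, 182]ᵀ.
Row-reducing yields p = 39/22, q = 7/6, r = -109/22.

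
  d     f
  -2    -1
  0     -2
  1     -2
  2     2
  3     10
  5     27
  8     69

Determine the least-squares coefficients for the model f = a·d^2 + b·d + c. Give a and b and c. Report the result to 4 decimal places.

MᵀM·[a, b, c]ᵀ = Mᵀf reads: 4835·a + 665·b + 107·c = 5183;  665·a + 107·b + 17·c = 721;  107·a + 17·b + 7·c = 103.
(Σd^2·d^2 = 4835, Σd^2·d = 665, Σd^2 = 107, Σd·d = 107, Σd = 17, Σ1 = 7, Σd^2·f = 5183, Σd·f = 721, Σf = 103.)
Solving the 3×3 system (Gaussian elimination) gives a = 20287/20172, b = 19463/20172, c = -5046/1681.

a = 1.0057, b = 0.9649, c = -3.0018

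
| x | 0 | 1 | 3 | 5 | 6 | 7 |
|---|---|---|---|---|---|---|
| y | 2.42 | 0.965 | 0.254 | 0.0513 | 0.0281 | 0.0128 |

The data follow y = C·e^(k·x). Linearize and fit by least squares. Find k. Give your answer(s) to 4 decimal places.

With ln yᵢ as the transformed response and xᵢ as the regressor:
Sums: Σx = 22.0000, Σ(x)² = 120.0000, Σln y = -11.4226, Σx·ln y = -70.9373.
Normal system: [[120.0000, 22.0000]; [22.0000, 6]]·[k, ln C]ᵀ = [-70.9373, -11.4226]ᵀ.
Δ = 120.0000·6 − (22.0000)² = 236.0000; k = (-70.9373·6 − 22.0000·-11.4226)/236.0000 = -0.73867, ln C = (120.0000·-11.4226 − 22.0000·-70.9373)/236.0000 = 0.80468.

k = -0.7387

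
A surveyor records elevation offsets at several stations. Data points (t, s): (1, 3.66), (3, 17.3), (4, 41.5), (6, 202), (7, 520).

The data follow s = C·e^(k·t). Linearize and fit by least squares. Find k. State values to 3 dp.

k = 0.822

Linearized form: ln s = k·t + ln C. From the 5 transformed points,
AᵀA = [[111.0000, 21.0000]; [21.0000, 5]], rhs = [100.3788, 19.4360]ᵀ  (here Σt = 21.0000, Σ(t)² = 111.0000, Σln s = 19.4360, Σt·ln s = 100.3788).
Slope k = (n·Σt·ln s − Σt·Σln s)/(n·Σ(t)² − (Σt)²) = (5·100.3788 − 21.0000·19.4360)/114.0000 = 0.82227; ln C = (Σln s − k·Σt)/n = 0.43366.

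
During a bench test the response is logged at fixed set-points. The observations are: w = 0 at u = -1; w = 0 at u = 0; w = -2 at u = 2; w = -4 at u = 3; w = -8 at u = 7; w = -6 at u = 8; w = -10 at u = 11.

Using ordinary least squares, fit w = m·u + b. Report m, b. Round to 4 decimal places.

m = -0.8493, b = -0.6459

The normal system MᵀM·[m, b]ᵀ = Mᵀw is [[248, 30]; [30, 7]]·[m, b]ᵀ = [-230, -30]ᵀ.
Eliminating b: 7·(row 1) − 30·(row 2) gives 836·m = 7·(-230) − 30·(-30) = -710, so m = -355/418.
Then b = ((-30) − 30·(-355/418))/7 = -135/209.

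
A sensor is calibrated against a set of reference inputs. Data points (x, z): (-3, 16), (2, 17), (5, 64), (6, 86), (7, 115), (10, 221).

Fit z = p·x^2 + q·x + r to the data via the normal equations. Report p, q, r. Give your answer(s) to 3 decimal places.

Forming MᵀM = [[14419, 1665, 223]; [1665, 223, 27]; [223, 27, 6]] and Mᵀz = [32643, 3837, 519]ᵀ gives MᵀM·[p, q, r]ᵀ = Mᵀz.
Inverting the 3×3 Gram matrix, [p, q, r]ᵀ = [77601/39578, 11391/5654, 8205/1799]ᵀ.

p = 1.961, q = 2.015, r = 4.561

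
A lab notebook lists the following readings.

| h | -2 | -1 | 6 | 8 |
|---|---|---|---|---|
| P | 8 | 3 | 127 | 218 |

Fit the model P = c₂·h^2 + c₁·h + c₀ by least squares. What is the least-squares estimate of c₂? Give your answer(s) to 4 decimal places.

c₂ = 3.0300

With design matrix A, AᵀA = [[5409, 719, 105]; [719, 105, 11]; [105, 11, 4]] and AᵀP = [18559, 2487, 356]ᵀ.
Row-reducing yields c₂ = 79859/26356, c₁ = 72047/26356, c₀ = 12814/6589.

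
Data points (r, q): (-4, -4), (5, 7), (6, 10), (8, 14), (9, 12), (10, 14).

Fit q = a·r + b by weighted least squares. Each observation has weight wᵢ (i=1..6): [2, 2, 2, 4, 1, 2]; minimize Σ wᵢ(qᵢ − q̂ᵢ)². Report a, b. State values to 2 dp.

With design matrix M, MᵀWM = [[691, 75]; [75, 13]] and MᵀWq = [1058, 122]ᵀ.
det = 691·13 − 75² = 3358.
a = (1058·13 − 75·122)/3358 = 2302/1679; b = (691·122 − 75·1058)/3358 = 2476/1679.

a = 1.37, b = 1.47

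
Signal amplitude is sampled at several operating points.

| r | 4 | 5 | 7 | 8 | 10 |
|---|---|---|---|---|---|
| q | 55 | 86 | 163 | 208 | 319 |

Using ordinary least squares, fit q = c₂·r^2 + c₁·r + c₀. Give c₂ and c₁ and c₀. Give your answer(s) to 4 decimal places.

c₂ = 2.7424, c₁ = 5.5000, c₀ = -10.5152

Normal-equation sums: Σr^2·r^2 = 17378, Σr^2·r = 2044, Σr^2 = 254, Σr·r = 254, Σr = 34, Σ1 = 5.
Right-hand side: Σr^2·q = 56229, Σr·q = 6645, Σq = 831.
So AᵀA·[c₂, c₁, c₀]ᵀ = Aᵀq: [[17378, 2044, 254]; [2044, 254, 34]; [254, 34, 5]]·[c₂, c₁, c₀]ᵀ = [56229, 6645, 831]ᵀ.
Solving the 3×3 system (Gaussian elimination) gives c₂ = 181/66, c₁ = 11/2, c₀ = -347/33.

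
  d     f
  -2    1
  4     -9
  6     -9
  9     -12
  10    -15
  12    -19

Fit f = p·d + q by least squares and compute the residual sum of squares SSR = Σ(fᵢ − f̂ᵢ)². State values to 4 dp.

The normal equations are: 381·p + 39·q = -578;  39·p + 6·q = -63.
Δ = 381·6 − 39² = 765.
p = ((-578)·6 − 39·(-63))/765 = -337/255; q = (381·(-63) − 39·(-578))/765 = -487/255.
Residuals: 4/15, -92/51, 214/255, 92/51, 32/255, -314/255; SSR = 2248/255.

SSR = 8.8157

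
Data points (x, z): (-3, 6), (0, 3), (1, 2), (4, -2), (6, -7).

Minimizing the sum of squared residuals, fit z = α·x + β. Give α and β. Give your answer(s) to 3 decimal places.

Sums needed: Σx·x = 62, Σx = 8, Σ1 = 5.
Moment sums: Σx·z = -66, Σz = 2.
Δ = 62·5 − 8² = 246.
α = ((-66)·5 − 8·2)/246 = -173/123; β = (62·2 − 8·(-66))/246 = 326/123.

α = -1.407, β = 2.650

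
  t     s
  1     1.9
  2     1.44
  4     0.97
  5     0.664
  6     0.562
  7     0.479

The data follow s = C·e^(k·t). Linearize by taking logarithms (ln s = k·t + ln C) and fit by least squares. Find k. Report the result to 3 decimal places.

Let Y = ln s. Fitting Y = k·t + ln C by least squares:
Sums: Σt = 25.0000, Σ(t)² = 131.0000, Σln s = -0.7457, Σt·ln s = -9.4080.
Normal system: [[131.0000, 25.0000]; [25.0000, 6]]·[k, ln C]ᵀ = [-9.4080, -0.7457]ᵀ.
Slope k = (n·Σt·ln s − Σt·Σln s)/(n·Σ(t)² − (Σt)²) = (6·-9.4080 − 25.0000·-0.7457)/161.0000 = -0.23481; ln C = (Σln s − k·Σt)/n = 0.85408.

k = -0.235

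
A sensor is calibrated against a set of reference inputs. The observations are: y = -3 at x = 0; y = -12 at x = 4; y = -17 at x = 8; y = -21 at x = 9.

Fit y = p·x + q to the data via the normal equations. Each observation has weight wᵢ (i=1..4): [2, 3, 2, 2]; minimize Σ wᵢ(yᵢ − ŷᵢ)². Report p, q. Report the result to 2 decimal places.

p = -1.86, q = -3.63

Normal-equation sums: Σwᵢ·x·x = 338, Σwᵢ·x = 46, Σwᵢ·1 = 9.
Right-hand side: Σwᵢ·x·y = -794, Σwᵢ·y = -118.
Normal equations: [[338, 46]; [46, 9]]·[p, q]ᵀ = [-794, -118]ᵀ.
Eliminating q: 9·(row 1) − 46·(row 2) gives 926·p = 9·(-794) − 46·(-118) = -1718, so p = -859/463.
Then q = ((-118) − 46·(-859/463))/9 = -1680/463.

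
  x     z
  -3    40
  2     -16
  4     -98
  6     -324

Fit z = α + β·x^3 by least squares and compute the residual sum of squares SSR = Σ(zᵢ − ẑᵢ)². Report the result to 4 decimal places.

SSR = 7.4544

Normal-equation sums: Σ1 = 4, Σx^3 = 261, Σx^3·x^3 = 51545.
Moment sums: Σz = -398, Σx^3·z = -77464.
So AᵀA·[α, β]ᵀ = Aᵀz: [[4, 261]; [261, 51545]]·[α, β]ᵀ = [-398, -77464]ᵀ.
Eliminating β: 51545·(row 1) − 261·(row 2) gives 138059·α = 51545·(-398) − 261·(-77464) = -296806, so α = -296806/138059.
Then β = ((-77464) − 261·(-296806/138059))/51545 = -205978/138059.
Residuals: 257760/138059, -264314/138059, -50384/138059, 56938/138059; SSR = 1029144/138059.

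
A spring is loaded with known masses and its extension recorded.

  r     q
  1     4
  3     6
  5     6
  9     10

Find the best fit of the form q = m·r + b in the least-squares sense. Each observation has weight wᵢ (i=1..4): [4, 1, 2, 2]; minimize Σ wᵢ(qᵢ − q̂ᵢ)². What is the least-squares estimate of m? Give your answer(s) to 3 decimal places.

m = 0.720

The normal equations are: 225·m + 35·b = 274;  35·m + 9·b = 54.
Determinant 225·9 − 35² = 800.
m = (274·9 − 35·54)/800 = 18/25; b = (225·54 − 35·274)/800 = 16/5.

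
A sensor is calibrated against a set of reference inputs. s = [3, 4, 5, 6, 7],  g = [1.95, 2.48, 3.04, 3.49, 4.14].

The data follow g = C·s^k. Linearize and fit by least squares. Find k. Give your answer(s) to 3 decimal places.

k = 0.877

Let Y = ln g. Fitting Y = k·ln s + ln C by least squares:
Σln s = 7.8320, Σ(ln s)² = 12.7160, Σln g = 5.3585, Σln s·ln g = 8.7863.
Equations: 12.7160·k + 7.8320·ln C = 8.7863;  7.8320·k + 5·ln C = 5.3585.
Δ = 12.7160·5 − (7.8320)² = 2.2397; k = (8.7863·5 − 7.8320·5.3585)/2.2397 = 0.87669, ln C = (12.7160·5.3585 − 7.8320·8.7863)/2.2397 = -0.30155.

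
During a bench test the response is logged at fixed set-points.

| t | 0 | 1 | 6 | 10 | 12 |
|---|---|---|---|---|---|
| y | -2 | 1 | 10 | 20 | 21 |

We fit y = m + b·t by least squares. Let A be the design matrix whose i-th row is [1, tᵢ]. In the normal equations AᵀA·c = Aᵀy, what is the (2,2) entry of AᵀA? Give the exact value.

Row 2 ↔ basis t, column 2 ↔ basis t, so (AᵀA)_{2,2} = Σᵢ (t)·(t) = (0)·(0) + (1)·(1) + (6)·(6) + (10)·(10) + (12)·(12) = 281.

281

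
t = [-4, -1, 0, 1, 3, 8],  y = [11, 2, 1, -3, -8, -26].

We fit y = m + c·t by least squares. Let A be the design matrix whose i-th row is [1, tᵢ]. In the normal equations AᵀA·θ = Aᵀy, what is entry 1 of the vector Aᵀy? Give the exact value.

Entry 1 ↔ basis 1, so (Aᵀy)_{1} = Σᵢ yᵢ = (1)·(11) + (1)·(2) + (1)·(1) + (1)·(-3) + (1)·(-8) + (1)·(-26) = -23.

-23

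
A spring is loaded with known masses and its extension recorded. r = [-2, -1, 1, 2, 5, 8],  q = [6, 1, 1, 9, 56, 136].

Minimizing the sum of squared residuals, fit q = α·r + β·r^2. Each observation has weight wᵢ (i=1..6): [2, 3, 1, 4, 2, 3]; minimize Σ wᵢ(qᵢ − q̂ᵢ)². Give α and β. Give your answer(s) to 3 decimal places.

Forming AᵀWA = [[270, 1800]; [1800, 13638]] and AᵀWq = [3870, 29108]ᵀ gives AᵀWA·[α, β]ᵀ = AᵀWq.
det = 270·13638 − 1800² = 442260.
α = (3870·13638 − 1800·29108)/442260 = 2137/2457; β = (270·29108 − 1800·3870)/442260 = 1654/819.

α = 0.870, β = 2.020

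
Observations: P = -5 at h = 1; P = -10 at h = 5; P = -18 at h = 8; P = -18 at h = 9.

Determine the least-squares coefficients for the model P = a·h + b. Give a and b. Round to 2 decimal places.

a = -1.75, b = -2.70

Compute the Gram sums: Σh·h = 171, Σh = 23, Σ1 = 4.
And Σh·P = -361, ΣP = -51.
AᵀA·[a, b]ᵀ = AᵀP becomes [[171, 23]; [23, 4]]·[a, b]ᵀ = [-361, -51]ᵀ.
Eliminating b: 4·(row 1) − 23·(row 2) gives 155·a = 4·(-361) − 23·(-51) = -271, so a = -271/155.
Then b = ((-51) − 23·(-271/155))/4 = -418/155.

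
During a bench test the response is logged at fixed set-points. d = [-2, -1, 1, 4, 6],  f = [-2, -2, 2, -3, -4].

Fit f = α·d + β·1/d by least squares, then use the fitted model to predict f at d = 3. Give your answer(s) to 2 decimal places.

f̂ = -1.21

Normal-equation sums: Σd·d = 58, Σd·1/d = 5, Σ1/d·1/d = 337/144.
And Σd·f = -28, Σ1/d·f = 43/12.
Determinant 58·(337/144) − 5² = 7973/72.
α = ((-28)·(337/144) − 5·(43/12))/(7973/72) = -6008/7973; β = (58·(43/12) − 5·(-28))/(7973/72) = 25044/7973.
At d = 3: f̂ = (-6008/7973)·(3) + (25044/7973)·(1/3) = -9676/7973.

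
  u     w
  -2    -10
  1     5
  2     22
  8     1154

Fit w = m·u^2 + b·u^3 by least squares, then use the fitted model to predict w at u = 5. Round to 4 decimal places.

ŵ = 296.4226

With design matrix M, MᵀM = [[4129, 32769]; [32769, 262273]] and Mᵀw = [73909, 591109]ᵀ.
Eliminating b: 262273·(row 1) − 32769·(row 2) gives 9117856·m = 262273·73909 − 32769·591109 = 14284336, so m = 81161/51806.
Then b = (591109 − 32769·(81161/51806))/262273 = 1172815/569866.
At u = 5: ŵ = (81161/51806)·(25) + (1172815/569866)·(125) = 84460575/284933.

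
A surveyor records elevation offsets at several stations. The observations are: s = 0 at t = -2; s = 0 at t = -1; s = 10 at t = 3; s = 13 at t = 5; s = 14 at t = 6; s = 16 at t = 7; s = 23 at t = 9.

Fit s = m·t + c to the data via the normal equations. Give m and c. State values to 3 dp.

The normal system XᵀX·[m, c]ᵀ = Xᵀs is [[205, 27]; [27, 7]]·[m, c]ᵀ = [498, 76]ᵀ.
Eliminating c: 7·(row 1) − 27·(row 2) gives 706·m = 7·498 − 27·76 = 1434, so m = 717/353.
Then c = (76 − 27·(717/353))/7 = 1067/353.

m = 2.031, c = 3.023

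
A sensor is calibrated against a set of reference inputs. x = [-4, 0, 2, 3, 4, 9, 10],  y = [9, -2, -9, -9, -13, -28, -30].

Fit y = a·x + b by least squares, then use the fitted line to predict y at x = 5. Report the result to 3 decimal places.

ŷ = -16.130

Normal-equation sums: Σx·x = 226, Σx = 24, Σ1 = 7.
Right-hand side: Σx·y = -685, Σy = -82.
Determinant 226·7 − 24² = 1006.
a = ((-685)·7 − 24·(-82))/1006 = -2827/1006; b = (226·(-82) − 24·(-685))/1006 = -1046/503.
At x = 5: ŷ = (-2827/1006)·(5) + (-1046/503)·(1) = -16227/1006.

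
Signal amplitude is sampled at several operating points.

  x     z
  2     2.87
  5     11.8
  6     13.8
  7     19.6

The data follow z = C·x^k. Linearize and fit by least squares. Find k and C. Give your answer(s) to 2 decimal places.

k = 1.50, C = 1.02

With ln zᵢ as the transformed response and ln xᵢ as the regressor:
XᵀX = [[10.0677, 6.0403]; [6.0403, 4]], rhs = [15.1959, 9.1226]ᵀ  (here Σln x = 6.0403, Σ(ln x)² = 10.0677, Σln z = 9.1226, Σln x·ln z = 15.1959).
Δ = 10.0677·4 − (6.0403)² = 3.7862; k = (15.1959·4 − 6.0403·9.1226)/3.7862 = 1.50042, ln C = (10.0677·9.1226 − 6.0403·15.1959)/3.7862 = 0.01492, so C = exp(0.01492) = 1.01503.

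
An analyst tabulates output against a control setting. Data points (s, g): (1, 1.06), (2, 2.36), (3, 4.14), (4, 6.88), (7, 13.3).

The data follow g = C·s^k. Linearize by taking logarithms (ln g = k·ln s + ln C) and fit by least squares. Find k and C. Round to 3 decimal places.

k = 1.325, C = 1.013

Let Y = ln g. Fitting Y = k·ln s + ln C by least squares:
AᵀA = [[7.3958, 5.1240]; [5.1240, 5]], rhs = [9.8652, 6.8540]ᵀ  (here Σln s = 5.1240, Σ(ln s)² = 7.3958, Σln g = 6.8540, Σln s·ln g = 9.8652).
Solving (det = 10.7239): k = 1.32472, ln C = 0.01324, so C = exp(0.01324) = 1.01333.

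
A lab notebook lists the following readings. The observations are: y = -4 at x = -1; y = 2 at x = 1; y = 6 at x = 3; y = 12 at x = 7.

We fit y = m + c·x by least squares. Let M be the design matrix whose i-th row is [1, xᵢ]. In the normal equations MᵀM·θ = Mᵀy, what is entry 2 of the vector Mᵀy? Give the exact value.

108

Entry 2 ↔ basis x, so (Mᵀy)_{2} = Σᵢ (x)·yᵢ = (-1)·(-4) + (1)·(2) + (3)·(6) + (7)·(12) = 108.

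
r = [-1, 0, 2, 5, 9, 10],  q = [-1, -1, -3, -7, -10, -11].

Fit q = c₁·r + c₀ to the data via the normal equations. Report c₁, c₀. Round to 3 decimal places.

c₁ = -0.959, c₀ = -1.502

Normal-equation sums: Σr·r = 211, Σr = 25, Σ1 = 6.
For Xᵀq: Σr·q = -240, Σq = -33.
XᵀX·[c₁, c₀]ᵀ = Xᵀq becomes [[211, 25]; [25, 6]]·[c₁, c₀]ᵀ = [-240, -33]ᵀ.
Δ = 211·6 − 25² = 641.
c₁ = ((-240)·6 − 25·(-33))/641 = -615/641; c₀ = (211·(-33) − 25·(-240))/641 = -963/641.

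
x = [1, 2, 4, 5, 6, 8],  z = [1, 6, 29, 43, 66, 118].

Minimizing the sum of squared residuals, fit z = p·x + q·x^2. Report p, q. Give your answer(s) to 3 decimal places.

p = -0.809, q = 1.946

From the data, Σx·x = 146, Σx·x^2 = 926, Σx^2·x^2 = 6290.
For Aᵀz: Σx·z = 1684, Σx^2·z = 11492.
Normal equations: [[146, 926]; [926, 6290]]·[p, q]ᵀ = [1684, 11492]ᵀ.
det = 146·6290 − 926² = 60864.
p = (1684·6290 − 926·11492)/60864 = -3077/3804; q = (146·11492 − 926·1684)/60864 = 7403/3804.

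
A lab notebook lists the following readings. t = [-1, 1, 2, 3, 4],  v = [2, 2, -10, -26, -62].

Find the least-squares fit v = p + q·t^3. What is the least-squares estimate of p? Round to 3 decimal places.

p = 0.716

From the data, Σ1 = 5, Σt^3 = 99, Σt^3·t^3 = 4891.
For Mᵀv: Σv = -94, Σt^3·v = -4750.
Eliminating q: 4891·(row 1) − 99·(row 2) gives 14654·p = 4891·(-94) − 99·(-4750) = 10496, so p = 5248/7327.
Then q = ((-4750) − 99·(5248/7327))/4891 = -7222/7327.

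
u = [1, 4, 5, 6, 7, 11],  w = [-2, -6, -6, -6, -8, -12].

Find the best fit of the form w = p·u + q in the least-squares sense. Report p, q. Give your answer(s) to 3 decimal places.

AᵀA·[p, q]ᵀ = Aᵀw reads: 248·p + 34·q = -280;  34·p + 6·q = -40.
Δ = 248·6 − 34² = 332.
p = ((-280)·6 − 34·(-40))/332 = -80/83; q = (248·(-40) − 34·(-280))/332 = -100/83.

p = -0.964, q = -1.205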